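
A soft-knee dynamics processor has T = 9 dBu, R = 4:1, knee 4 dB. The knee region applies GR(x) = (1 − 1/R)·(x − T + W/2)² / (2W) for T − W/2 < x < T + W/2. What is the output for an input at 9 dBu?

x − T + W/2 = 9 − 9 + 2 = 2.
GR = (1 − 1/4) × 2² / 8 = 0.75 × 4 / 8 = 0.375 dB.
Output = 9 − 0.375 = 8.625 dBu.

8.625 dBu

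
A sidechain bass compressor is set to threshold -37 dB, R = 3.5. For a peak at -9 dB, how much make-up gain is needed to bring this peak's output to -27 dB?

2 dB

The peak compresses to -37 + 28/3.5 = -29 dB.
To reach -27 dB requires -27 − (-29) = 2 dB of make-up.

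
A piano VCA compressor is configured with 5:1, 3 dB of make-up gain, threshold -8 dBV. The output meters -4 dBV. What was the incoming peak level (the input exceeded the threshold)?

-3 dBV

Stripping the +3 dB make-up gives -7 dBV at the gain stage.
Post-compression overshoot = -7 − (-8) = 1 dB.
Undo the ratio: input overshoot = 1 × 5 = 5 dB, giving input = -3 dBV.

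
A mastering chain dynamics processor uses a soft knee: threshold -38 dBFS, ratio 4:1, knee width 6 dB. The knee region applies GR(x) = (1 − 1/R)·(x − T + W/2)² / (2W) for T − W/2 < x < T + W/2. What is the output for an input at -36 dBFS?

-37.5625 dBFS

x − T + W/2 = -36 − (-38) + 3 = 5.
GR = (1 − 1/4) × 5² / 12 = 0.75 × 25 / 12 = 1.5625 dB.
Output = -36 − 1.5625 = -37.5625 dBFS.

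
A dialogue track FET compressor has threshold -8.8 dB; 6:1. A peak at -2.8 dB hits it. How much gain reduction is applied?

The signal is 6 dB above threshold.
At 6:1, output sits 6/6 = 1 dB above threshold.
Gain reduction = 6 − 1 = 5 dB.

5 dB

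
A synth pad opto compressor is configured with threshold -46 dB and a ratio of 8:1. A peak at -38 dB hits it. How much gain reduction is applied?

The signal is 8 dB above threshold.
A 8:1 ratio leaves 1 dB of that excess.
Gain reduction = 8 − 1 = 7 dB.

7 dB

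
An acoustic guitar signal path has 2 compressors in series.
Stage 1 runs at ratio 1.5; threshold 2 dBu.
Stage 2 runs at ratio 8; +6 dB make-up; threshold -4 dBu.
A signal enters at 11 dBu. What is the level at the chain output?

Stage 1: overshoot 9 dB → 9/1.5 = 6 dB → 8 dBu.
Stage 2: overshoot 12 dB → 12/8 = 1.5 dB → -2.5 dBu; +6 dB make-up → 3.5 dBu.

3.5 dBu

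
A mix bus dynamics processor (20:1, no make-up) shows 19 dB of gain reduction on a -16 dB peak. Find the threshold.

-36 dB

Gain reduction = -16 − (-35) = 19 dB; output overshoot = GR / (R − 1) = 19 / 19 = 1 dB.
Threshold = output − output overshoot = -35 − 1 = -36 dB.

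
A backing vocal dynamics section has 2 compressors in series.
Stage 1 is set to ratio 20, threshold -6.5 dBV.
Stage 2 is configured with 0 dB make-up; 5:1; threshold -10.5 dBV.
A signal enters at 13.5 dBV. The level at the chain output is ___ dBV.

-9.5 dBV

Stage 1: 20 dB above -6.5 dBV, reduced 20:1 to 1 dB above → -5.5 dBV.
Stage 2: overshoot 5 dB → 5/5 = 1 dB → -9.5 dBV.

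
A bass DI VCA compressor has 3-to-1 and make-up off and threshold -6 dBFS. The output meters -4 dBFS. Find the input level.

0 dBFS

The compressed level sits -4 − (-6) = 2 dB over threshold.
Before 3:1 compression the overshoot was 2 × 3 = 6 dB, so input = -6 + 6 = 0 dBFS.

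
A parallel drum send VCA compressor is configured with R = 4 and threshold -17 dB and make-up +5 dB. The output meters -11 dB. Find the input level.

-13 dB

Stripping the +5 dB make-up gives -16 dB at the gain stage.
The compressed level sits -16 − (-17) = 1 dB over threshold.
Input overshoot = R × output overshoot = 4 dB → input = -17 + 4 = -13 dB.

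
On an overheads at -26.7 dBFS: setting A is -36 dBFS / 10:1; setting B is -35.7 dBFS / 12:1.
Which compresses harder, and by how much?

A: GR = 9.3 − 9.3/10 = 8.37 dB.
B: GR = 9 − 9/12 = 8.25 dB.
Difference: 0.12 dB in favour of A.

A, by 0.12 dB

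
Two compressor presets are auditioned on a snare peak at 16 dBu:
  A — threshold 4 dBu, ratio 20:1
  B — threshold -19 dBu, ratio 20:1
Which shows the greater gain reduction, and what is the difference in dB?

B, by 21.85 dB

A: overshoot 12 dB → output overshoot 0.6 dB → GR 11.4 dB.
B: overshoot 35 dB → output overshoot 1.75 dB → GR 33.25 dB.
B reduces 21.85 dB more.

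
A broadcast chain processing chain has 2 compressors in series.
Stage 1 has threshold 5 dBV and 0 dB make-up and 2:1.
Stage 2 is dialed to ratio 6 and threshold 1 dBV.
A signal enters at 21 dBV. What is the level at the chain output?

3 dBV

Stage 1: overshoot 16 dB → 16/2 = 8 dB → 13 dBV.
Stage 2: 13 dBV is 12 dB over 1 dBV; at 6:1 that becomes 2 dB over, giving 3 dBV.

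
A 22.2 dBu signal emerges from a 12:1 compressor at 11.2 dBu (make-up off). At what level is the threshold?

10.2 dBu

Let T be the threshold. Output overshoot = (input overshoot)/R, so 11.2 − T = (22.2 − T)/12.
12·(11.2 − T) = 22.2 − T → 11·T = 134.4 − 22.2 = 112.2.
T = 112.2/11 = 10.2 dBu.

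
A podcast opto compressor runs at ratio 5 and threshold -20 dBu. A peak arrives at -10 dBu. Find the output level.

-18 dBu

Overshoot: -10 − (-20) = 10 dB.
The 10 dB excess becomes 2 dB after 5:1 reduction.
Output = -20 + 2 = -18 dBu.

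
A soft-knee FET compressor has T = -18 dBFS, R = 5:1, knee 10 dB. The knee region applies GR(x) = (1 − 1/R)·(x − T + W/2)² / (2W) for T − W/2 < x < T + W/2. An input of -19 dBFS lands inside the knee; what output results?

-19.64 dBFS

x − T + W/2 = -19 − (-18) + 5 = 4.
GR = (1 − 1/5) × 4² / 20 = 0.8 × 16 / 20 = 0.64 dB.
Output = -19 − 0.64 = -19.64 dBFS.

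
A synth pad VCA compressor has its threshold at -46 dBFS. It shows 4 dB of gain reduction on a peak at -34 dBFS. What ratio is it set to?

1.5:1

Input overshoot = -34 − (-46) = 12 dB.
Output overshoot = 12 − 4 = 8 dB.
Ratio = input overshoot / output overshoot = 12 / 8 = 1.5.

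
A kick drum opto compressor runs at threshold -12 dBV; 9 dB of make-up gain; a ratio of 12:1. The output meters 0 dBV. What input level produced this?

Remove make-up: 0 − 9 = -9 dBV.
That's 3 dB above the -12 dBV threshold.
Undo the ratio: input overshoot = 3 × 12 = 36 dB, giving input = 24 dBV.

24 dBV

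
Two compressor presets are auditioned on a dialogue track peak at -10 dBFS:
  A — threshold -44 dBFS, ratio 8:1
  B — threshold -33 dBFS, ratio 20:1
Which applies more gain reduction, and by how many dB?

A, by 7.9 dB

A: overshoot 34 dB → output overshoot 4.25 dB → GR 29.75 dB.
B: overshoot 23 dB → output overshoot 1.15 dB → GR 21.85 dB.
A applies 7.9 dB more gain reduction.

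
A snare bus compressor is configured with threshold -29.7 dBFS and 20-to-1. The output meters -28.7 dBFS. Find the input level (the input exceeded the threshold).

-9.7 dBFS

Post-compression overshoot = -28.7 − (-29.7) = 1 dB.
Before 20:1 compression the overshoot was 1 × 20 = 20 dB, so input = -29.7 + 20 = -9.7 dBFS.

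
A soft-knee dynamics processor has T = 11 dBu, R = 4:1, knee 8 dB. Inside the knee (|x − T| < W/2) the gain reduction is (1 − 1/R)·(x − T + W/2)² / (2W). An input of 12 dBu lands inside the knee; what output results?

x − T + W/2 = 12 − 11 + 4 = 5.
GR = (1 − 1/4) × 5² / 16 = 0.75 × 25 / 16 = 1.171875 dB.
Output = 12 − 1.171875 = 10.828125 dBu.

10.828125 dBu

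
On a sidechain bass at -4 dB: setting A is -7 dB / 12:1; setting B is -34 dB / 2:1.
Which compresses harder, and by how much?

A: 3 dB over, compressed to 0.25 dB over, so 2.75 dB of GR.
B: 30 dB over, compressed to 15 dB over, so 15 dB of GR.
Difference: 12.25 dB in favour of B.

B, by 12.25 dB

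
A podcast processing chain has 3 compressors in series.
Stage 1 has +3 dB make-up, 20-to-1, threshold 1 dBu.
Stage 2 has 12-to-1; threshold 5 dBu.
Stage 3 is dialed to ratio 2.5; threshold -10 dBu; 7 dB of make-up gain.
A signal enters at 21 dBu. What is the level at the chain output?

3 dBu

Stage 1: 21 dBu is 20 dB over 1 dBu; at 20:1 that becomes 1 dB over, giving 2 dBu; +3 dB make-up → 5 dBu.
Stage 2: 5 dBu is at or below the 5 dBu threshold — no compression; output 5 dBu.
Stage 3: 5 dBu is 15 dB over -10 dBu; at 2.5:1 that becomes 6 dB over, giving -4 dBu; +7 dB make-up → 3 dBu.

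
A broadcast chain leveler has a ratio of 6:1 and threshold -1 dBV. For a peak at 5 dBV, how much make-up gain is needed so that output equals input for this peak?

The peak compresses to -1 + 6/6 = 0 dBV.
To reach 5 dBV requires 5 − 0 = 5 dB of make-up.

5 dB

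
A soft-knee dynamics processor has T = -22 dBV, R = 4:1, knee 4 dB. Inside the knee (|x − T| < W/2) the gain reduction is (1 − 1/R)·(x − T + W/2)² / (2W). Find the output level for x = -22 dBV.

-22.375 dBV

x − T + W/2 = -22 − (-22) + 2 = 2.
GR = (1 − 1/4) × 2² / 8 = 0.75 × 4 / 8 = 0.375 dB.
Output = -22 − 0.375 = -22.375 dBV.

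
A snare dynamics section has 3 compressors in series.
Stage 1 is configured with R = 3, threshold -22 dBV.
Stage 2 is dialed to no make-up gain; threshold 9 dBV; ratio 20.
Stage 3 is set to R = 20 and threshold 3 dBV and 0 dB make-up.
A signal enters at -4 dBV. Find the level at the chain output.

-16 dBV

Stage 1: 18 dB above -22 dBV, reduced 3:1 to 6 dB above → -16 dBV.
Stage 2: -16 dBV ≤ 9 dBV, so stage 2 doesn't engage; output -16 dBV.
Stage 3: -16 dBV is at or below the 3 dBV threshold — no compression; output -16 dBV.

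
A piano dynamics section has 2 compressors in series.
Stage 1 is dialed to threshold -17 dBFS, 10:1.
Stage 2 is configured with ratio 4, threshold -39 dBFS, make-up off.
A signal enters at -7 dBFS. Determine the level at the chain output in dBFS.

-33.25 dBFS

Stage 1: 10 dB above -17 dBFS, reduced 10:1 to 1 dB above → -16 dBFS.
Stage 2: -16 dBFS is 23 dB over -39 dBFS; at 4:1 that becomes 5.75 dB over, giving -33.25 dBFS.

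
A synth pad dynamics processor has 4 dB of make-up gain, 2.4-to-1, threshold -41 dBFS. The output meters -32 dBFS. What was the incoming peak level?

Before make-up, the level was -32 − 4 = -36 dBFS.
Post-compression overshoot = -36 − (-41) = 5 dB.
Input overshoot = R × output overshoot = 12 dB → input = -41 + 12 = -29 dBFS.

-29 dBFS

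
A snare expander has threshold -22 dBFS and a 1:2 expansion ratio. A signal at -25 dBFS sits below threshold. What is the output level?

Undershoot = (-22) − (-25) = 3 dB.
At 1:2, that expands to 6 dB under threshold.
Output = -22 − 6 = -28 dBFS.

-28 dBFS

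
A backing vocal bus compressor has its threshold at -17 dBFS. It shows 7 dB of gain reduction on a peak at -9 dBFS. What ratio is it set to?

Input overshoot = -9 − (-17) = 8 dB.
Output overshoot = 8 − 7 = 1 dB.
Ratio = input overshoot / output overshoot = 8 / 1 = 8.

8:1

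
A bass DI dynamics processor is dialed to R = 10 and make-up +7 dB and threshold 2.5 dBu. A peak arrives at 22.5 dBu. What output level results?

11.5 dBu

The input is 20 dB above the 2.5 dBu threshold.
At 10:1 the overshoot is divided by 10, leaving 2 dB above threshold.
That puts the output at 4.5 dBu; make-up adds 7 dB, giving 11.5 dBu.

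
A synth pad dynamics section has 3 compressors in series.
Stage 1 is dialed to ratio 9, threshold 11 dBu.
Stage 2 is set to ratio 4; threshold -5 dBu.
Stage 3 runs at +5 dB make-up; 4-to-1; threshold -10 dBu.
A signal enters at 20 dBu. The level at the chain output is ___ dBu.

Stage 1: 20 dBu is 9 dB over 11 dBu; at 9:1 that becomes 1 dB over, giving 12 dBu.
Stage 2: overshoot 17 dB → 17/4 = 4.25 dB → -0.75 dBu.
Stage 3: -0.75 dBu is 9.25 dB over -10 dBu; at 4:1 that becomes 2.3125 dB over, giving -7.6875 dBu; +5 dB make-up → -2.6875 dBu.

-2.6875 dBu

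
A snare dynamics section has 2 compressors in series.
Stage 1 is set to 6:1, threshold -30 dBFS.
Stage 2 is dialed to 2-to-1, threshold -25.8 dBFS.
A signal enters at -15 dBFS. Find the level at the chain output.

Stage 1: -15 dBFS is 15 dB over -30 dBFS; at 6:1 that becomes 2.5 dB over, giving -27.5 dBFS.
Stage 2: below threshold (-27.5 ≤ -25.8); passes unchanged; output -27.5 dBFS.

-27.5 dBFS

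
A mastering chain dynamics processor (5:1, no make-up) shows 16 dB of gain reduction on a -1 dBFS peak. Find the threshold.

Gain reduction = -1 − (-17) = 16 dB; output overshoot = GR / (R − 1) = 16 / 4 = 4 dB.
Threshold = output − output overshoot = -17 − 4 = -21 dBFS.

-21 dBFS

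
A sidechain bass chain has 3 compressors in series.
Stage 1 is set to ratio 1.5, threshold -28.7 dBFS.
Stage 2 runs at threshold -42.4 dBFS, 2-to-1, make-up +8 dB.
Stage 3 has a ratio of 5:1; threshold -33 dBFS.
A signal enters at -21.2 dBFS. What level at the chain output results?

Stage 1: 7.5 dB above -28.7 dBFS, reduced 1.5:1 to 5 dB above → -23.7 dBFS.
Stage 2: -23.7 dBFS is 18.7 dB over -42.4 dBFS; at 2:1 that becomes 9.35 dB over, giving -33.05 dBFS; +8 dB make-up → -25.05 dBFS.
Stage 3: overshoot 7.95 dB → 7.95/5 = 1.59 dB → -31.41 dBFS.

-31.41 dBFS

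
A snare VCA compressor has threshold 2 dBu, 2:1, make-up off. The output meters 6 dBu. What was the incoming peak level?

10 dBu

Post-compression overshoot = 6 − 2 = 4 dB.
Input overshoot = R × output overshoot = 8 dB → input = 2 + 8 = 10 dBu.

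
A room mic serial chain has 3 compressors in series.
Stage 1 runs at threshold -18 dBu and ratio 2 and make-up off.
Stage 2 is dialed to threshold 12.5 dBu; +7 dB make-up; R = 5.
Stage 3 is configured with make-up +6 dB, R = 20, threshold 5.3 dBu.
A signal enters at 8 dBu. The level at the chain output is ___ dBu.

8 dBu

Stage 1: 8 dBu is 26 dB over -18 dBu; at 2:1 that becomes 13 dB over, giving -5 dBu.
Stage 2: -5 dBu ≤ 12.5 dBu, so stage 2 doesn't engage; make-up brings it to 2 dBu.
Stage 3: 2 dBu ≤ 5.3 dBu, so stage 3 doesn't engage; make-up brings it to 8 dBu.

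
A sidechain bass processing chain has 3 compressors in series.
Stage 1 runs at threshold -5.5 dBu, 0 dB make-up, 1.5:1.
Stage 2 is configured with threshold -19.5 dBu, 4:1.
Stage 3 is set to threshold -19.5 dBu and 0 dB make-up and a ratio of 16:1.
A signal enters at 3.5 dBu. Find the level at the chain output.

-19.1875 dBu

Stage 1: 9 dB above -5.5 dBu, reduced 1.5:1 to 6 dB above → 0.5 dBu.
Stage 2: 20 dB above -19.5 dBu, reduced 4:1 to 5 dB above → -14.5 dBu.
Stage 3: -14.5 dBu is 5 dB over -19.5 dBu; at 16:1 that becomes 0.3125 dB over, giving -19.1875 dBu.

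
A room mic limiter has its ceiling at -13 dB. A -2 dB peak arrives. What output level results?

-13 dB

At ∞:1, everything above -13 dB is held at the ceiling.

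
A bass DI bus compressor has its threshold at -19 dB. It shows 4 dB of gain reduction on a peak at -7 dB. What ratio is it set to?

1.5:1

Input overshoot = -7 − (-19) = 12 dB.
Output overshoot = 12 − 4 = 8 dB.
Ratio = input overshoot / output overshoot = 12 / 8 = 1.5.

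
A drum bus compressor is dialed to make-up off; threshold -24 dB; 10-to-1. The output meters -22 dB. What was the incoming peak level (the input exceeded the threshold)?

The compressed level sits -22 − (-24) = 2 dB over threshold.
Before 10:1 compression the overshoot was 2 × 10 = 20 dB, so input = -24 + 20 = -4 dB.

-4 dB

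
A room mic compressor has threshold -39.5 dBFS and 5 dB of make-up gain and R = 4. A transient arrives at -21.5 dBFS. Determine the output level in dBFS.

The input is 18 dB above the -39.5 dBFS threshold.
At 4:1 the overshoot is divided by 4, leaving 4.5 dB above threshold.
Output = -39.5 + 4.5 = -35 dBFS; make-up adds 5 dB, giving -30 dBFS.

-30 dBFS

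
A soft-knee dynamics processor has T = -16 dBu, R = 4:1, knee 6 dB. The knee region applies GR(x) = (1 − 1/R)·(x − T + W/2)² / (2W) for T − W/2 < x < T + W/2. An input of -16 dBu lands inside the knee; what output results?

x − T + W/2 = -16 − (-16) + 3 = 3.
GR = (1 − 1/4) × 3² / 12 = 0.75 × 9 / 12 = 0.5625 dB.
Output = -16 − 0.5625 = -16.5625 dBu.

-16.5625 dBu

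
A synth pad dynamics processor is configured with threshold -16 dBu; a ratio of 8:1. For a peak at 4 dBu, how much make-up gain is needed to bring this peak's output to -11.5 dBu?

2 dB

Overshoot 20 dB → 20/8 = 2.5 dB after compression, so the compressed level is -16 + 2.5 = -13.5 dBu.
Make-up = target − compressed = -11.5 − (-13.5) = 2 dB.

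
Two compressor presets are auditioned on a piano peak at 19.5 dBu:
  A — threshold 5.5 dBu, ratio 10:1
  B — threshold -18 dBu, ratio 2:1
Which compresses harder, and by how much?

B, by 6.15 dB

A: 14 dB over, compressed to 1.4 dB over, so 12.6 dB of GR.
B: 37.5 dB over, compressed to 18.75 dB over, so 18.75 dB of GR.
B applies 6.15 dB more gain reduction.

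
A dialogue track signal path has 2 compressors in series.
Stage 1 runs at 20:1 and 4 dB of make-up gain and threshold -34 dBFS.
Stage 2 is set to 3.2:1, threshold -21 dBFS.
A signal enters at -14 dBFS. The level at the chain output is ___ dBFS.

Stage 1: overshoot 20 dB → 20/20 = 1 dB → -33 dBFS; +4 dB make-up → -29 dBFS.
Stage 2: -29 dBFS ≤ -21 dBFS, so stage 2 doesn't engage; output -29 dBFS.

-29 dBFS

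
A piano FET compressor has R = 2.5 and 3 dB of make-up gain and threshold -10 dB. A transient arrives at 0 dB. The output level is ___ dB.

Overshoot: 0 − (-10) = 10 dB.
2.5:1 compression reduces that to 10/2.5 = 4 dB over.
Output = -10 + 4 = -6 dB; make-up adds 3 dB, giving -3 dB.

-3 dB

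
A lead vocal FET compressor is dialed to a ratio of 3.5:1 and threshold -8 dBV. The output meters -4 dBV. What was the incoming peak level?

6 dBV

That's 4 dB above the -8 dBV threshold.
Before 3.5:1 compression the overshoot was 4 × 3.5 = 14 dB, so input = -8 + 14 = 6 dBV.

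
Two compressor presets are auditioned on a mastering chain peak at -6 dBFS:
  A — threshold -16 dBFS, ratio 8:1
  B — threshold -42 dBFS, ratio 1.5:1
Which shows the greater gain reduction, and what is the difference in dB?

B, by 3.25 dB

A: overshoot 10 dB → output overshoot 1.25 dB → GR 8.75 dB.
B: overshoot 36 dB → output overshoot 24 dB → GR 12 dB.
B reduces 3.25 dB more.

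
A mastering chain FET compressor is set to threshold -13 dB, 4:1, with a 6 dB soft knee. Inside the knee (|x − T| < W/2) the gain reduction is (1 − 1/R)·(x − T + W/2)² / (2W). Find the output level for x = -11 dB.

-12.5625 dB

x − T + W/2 = -11 − (-13) + 3 = 5.
GR = (1 − 1/4) × 5² / 12 = 0.75 × 25 / 12 = 1.5625 dB.
Output = -11 − 1.5625 = -12.5625 dB.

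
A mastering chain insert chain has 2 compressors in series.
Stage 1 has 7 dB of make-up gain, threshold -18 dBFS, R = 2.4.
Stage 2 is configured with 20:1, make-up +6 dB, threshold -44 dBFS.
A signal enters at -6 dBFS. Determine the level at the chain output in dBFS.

Stage 1: overshoot 12 dB → 12/2.4 = 5 dB → -13 dBFS; +7 dB make-up → -6 dBFS.
Stage 2: -6 dBFS is 38 dB over -44 dBFS; at 20:1 that becomes 1.9 dB over, giving -42.1 dBFS; +6 dB make-up → -36.1 dBFS.

-36.1 dBFS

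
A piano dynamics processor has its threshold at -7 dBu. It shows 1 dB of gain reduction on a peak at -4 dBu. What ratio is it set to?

Input overshoot = -4 − (-7) = 3 dB.
Output overshoot = 3 − 1 = 2 dB.
Ratio = input overshoot / output overshoot = 3 / 2 = 1.5.

1.5:1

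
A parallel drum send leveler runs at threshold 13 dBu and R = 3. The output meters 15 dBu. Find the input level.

Post-compression overshoot = 15 − 13 = 2 dB.
Before 3:1 compression the overshoot was 2 × 3 = 6 dB, so input = 13 + 6 = 19 dBu.

19 dBu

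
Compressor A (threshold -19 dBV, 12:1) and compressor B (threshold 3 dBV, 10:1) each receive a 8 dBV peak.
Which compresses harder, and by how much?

A, by 20.25 dB

A: overshoot 27 dB → output overshoot 2.25 dB → GR 24.75 dB.
B: overshoot 5 dB → output overshoot 0.5 dB → GR 4.5 dB.
A reduces 20.25 dB more.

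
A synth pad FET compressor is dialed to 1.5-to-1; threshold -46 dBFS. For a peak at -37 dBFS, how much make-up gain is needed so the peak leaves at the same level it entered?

3 dB

Overshoot 9 dB → 9/1.5 = 6 dB after compression, so the compressed level is -46 + 6 = -40 dBFS.
Make-up = target − compressed = -37 − (-40) = 3 dB.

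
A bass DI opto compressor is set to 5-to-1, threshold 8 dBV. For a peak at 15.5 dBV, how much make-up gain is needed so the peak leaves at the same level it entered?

6 dB

Without make-up, output = threshold + overshoot/5 = 8 + 1.5 = 9.5 dBV.
Gap to target: 6 dB.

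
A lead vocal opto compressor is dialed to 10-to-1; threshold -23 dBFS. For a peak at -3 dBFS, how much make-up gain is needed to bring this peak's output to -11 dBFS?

10 dB

The peak compresses to -23 + 20/10 = -21 dBFS.
To reach -11 dBFS requires -11 − (-21) = 10 dB of make-up.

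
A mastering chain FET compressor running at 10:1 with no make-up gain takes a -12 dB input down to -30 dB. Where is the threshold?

-32 dB

Gain reduction = -12 − (-30) = 18 dB; output overshoot = GR / (R − 1) = 18 / 9 = 2 dB.
Threshold = output − output overshoot = -30 − 2 = -32 dB.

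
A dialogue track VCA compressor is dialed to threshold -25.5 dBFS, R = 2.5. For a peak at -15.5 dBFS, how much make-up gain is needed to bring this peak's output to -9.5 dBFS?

Without make-up, output = threshold + overshoot/2.5 = -25.5 + 4 = -21.5 dBFS.
Gap to target: 12 dB.

12 dB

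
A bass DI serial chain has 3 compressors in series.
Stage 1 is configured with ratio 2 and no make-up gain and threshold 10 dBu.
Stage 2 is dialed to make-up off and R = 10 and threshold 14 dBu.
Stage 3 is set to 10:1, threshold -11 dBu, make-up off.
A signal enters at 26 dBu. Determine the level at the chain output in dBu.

-8.46 dBu

Stage 1: 16 dB above 10 dBu, reduced 2:1 to 8 dB above → 18 dBu.
Stage 2: overshoot 4 dB → 4/10 = 0.4 dB → 14.4 dBu.
Stage 3: 25.4 dB above -11 dBu, reduced 10:1 to 2.54 dB above → -8.46 dBu.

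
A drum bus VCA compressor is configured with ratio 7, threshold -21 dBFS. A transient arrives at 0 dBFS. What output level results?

0 dBFS sits 21 dB over threshold.
7:1 compression reduces that to 21/7 = 3 dB over.
So the level is -21 + 3 = -18 dBFS.

-18 dBFS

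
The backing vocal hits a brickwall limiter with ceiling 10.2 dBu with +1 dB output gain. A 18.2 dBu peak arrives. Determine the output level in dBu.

At ∞:1, everything above 10.2 dBu is held at the ceiling.
Output gain then adds 1 dB: 10.2 + 1 = 11.2 dBu.

11.2 dBu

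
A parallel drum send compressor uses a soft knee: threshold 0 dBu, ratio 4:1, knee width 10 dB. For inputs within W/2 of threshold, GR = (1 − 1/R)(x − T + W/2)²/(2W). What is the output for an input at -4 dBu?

x − T + W/2 = -4 − 0 + 5 = 1.
GR = (1 − 1/4) × 1² / 20 = 0.75 × 1 / 20 = 0.0375 dB.
Output = -4 − 0.0375 = -4.0375 dBu.

-4.0375 dBu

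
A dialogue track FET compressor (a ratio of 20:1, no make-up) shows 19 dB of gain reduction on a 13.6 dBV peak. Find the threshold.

-6.4 dBV

Input is 20 dB above T (since output overshoot × R = input overshoot: (-5.4 − T)·20 = 13.6 − T gives T = -6.4 dBV).
Check: -6.4 + (13.6 − (-6.4))/20 = -6.4 + 1 = -5.4 dBV. ✓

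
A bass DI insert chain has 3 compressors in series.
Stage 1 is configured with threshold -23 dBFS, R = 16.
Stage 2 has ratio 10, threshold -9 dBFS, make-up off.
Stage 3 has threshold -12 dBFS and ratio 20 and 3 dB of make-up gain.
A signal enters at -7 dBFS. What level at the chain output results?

Stage 1: overshoot 16 dB → 16/16 = 1 dB → -22 dBFS.
Stage 2: -22 dBFS ≤ -9 dBFS, so stage 2 doesn't engage; output -22 dBFS.
Stage 3: below threshold (-22 ≤ -12); passes unchanged; make-up brings it to -19 dBFS.

-19 dBFS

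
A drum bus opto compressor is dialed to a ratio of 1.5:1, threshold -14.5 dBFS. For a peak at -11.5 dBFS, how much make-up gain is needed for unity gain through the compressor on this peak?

1 dB

Overshoot 3 dB → 3/1.5 = 2 dB after compression, so the compressed level is -14.5 + 2 = -12.5 dBFS.
Make-up = target − compressed = -11.5 − (-12.5) = 1 dB.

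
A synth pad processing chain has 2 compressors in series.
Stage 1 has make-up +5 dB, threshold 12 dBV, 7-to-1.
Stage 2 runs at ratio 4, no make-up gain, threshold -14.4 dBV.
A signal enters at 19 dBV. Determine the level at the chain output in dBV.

Stage 1: 7 dB above 12 dBV, reduced 7:1 to 1 dB above → 13 dBV; +5 dB make-up → 18 dBV.
Stage 2: 32.4 dB above -14.4 dBV, reduced 4:1 to 8.1 dB above → -6.3 dBV.

-6.3 dBV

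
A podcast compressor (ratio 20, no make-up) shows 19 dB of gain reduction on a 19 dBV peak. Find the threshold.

-1 dBV

Input is 20 dB above T (since output overshoot × R = input overshoot: (0 − T)·20 = 19 − T gives T = -1 dBV).
Check: -1 + (19 − (-1))/20 = -1 + 1 = 0 dBV. ✓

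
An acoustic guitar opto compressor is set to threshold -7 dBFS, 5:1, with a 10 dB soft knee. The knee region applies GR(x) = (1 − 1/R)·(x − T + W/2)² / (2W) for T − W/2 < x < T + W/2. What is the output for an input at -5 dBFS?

-6.96 dBFS

x − T + W/2 = -5 − (-7) + 5 = 7.
GR = (1 − 1/5) × 7² / 20 = 0.8 × 49 / 20 = 1.96 dB.
Output = -5 − 1.96 = -6.96 dBFS.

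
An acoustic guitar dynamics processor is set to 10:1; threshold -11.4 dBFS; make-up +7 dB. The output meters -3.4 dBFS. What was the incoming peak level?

Before make-up, the level was -3.4 − 7 = -10.4 dBFS.
Post-compression overshoot = -10.4 − (-11.4) = 1 dB.
Before 10:1 compression the overshoot was 1 × 10 = 10 dB, so input = -11.4 + 10 = -1.4 dBFS.

-1.4 dBFS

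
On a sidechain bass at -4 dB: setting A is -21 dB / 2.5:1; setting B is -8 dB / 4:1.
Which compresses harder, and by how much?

A, by 7.2 dB

A: overshoot 17 dB → output overshoot 6.8 dB → GR 10.2 dB.
B: overshoot 4 dB → output overshoot 1 dB → GR 3 dB.
A applies 7.2 dB more gain reduction.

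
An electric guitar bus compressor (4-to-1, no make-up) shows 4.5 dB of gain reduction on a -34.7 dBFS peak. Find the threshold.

-40.7 dBFS

Gain reduction = -34.7 − (-39.2) = 4.5 dB; output overshoot = GR / (R − 1) = 4.5 / 3 = 1.5 dB.
Threshold = output − output overshoot = -39.2 − 1.5 = -40.7 dBFS.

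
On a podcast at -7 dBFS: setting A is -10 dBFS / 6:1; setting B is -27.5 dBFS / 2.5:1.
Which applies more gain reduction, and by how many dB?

B, by 9.8 dB

A: GR = 3 − 3/6 = 2.5 dB.
B: GR = 20.5 − 20.5/2.5 = 12.3 dB.
B applies 9.8 dB more gain reduction.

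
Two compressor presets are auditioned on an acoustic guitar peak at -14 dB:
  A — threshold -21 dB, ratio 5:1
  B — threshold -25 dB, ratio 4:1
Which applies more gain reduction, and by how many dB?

A: overshoot 7 dB → output overshoot 1.4 dB → GR 5.6 dB.
B: overshoot 11 dB → output overshoot 2.75 dB → GR 8.25 dB.
B reduces 2.65 dB more.

B, by 2.65 dB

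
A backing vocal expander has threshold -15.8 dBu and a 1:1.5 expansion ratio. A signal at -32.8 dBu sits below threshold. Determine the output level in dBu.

Undershoot = (-15.8) − (-32.8) = 17 dB.
At 1:1.5, that expands to 25.5 dB under threshold.
Output = -15.8 − 25.5 = -41.3 dBu.

-41.3 dBu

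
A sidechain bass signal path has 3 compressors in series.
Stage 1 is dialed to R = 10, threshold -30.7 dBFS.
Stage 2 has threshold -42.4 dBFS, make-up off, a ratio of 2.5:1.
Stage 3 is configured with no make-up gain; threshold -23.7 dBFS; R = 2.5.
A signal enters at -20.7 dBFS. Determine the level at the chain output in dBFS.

Stage 1: overshoot 10 dB → 10/10 = 1 dB → -29.7 dBFS.
Stage 2: -29.7 dBFS is 12.7 dB over -42.4 dBFS; at 2.5:1 that becomes 5.08 dB over, giving -37.32 dBFS.
Stage 3: -37.32 dBFS is at or below the -23.7 dBFS threshold — no compression; output -37.32 dBFS.

-37.32 dBFS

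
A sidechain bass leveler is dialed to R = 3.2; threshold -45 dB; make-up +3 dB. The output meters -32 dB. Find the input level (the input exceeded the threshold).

Remove make-up: -32 − 3 = -35 dB.
The compressed level sits -35 − (-45) = 10 dB over threshold.
Undo the ratio: input overshoot = 10 × 3.2 = 32 dB, giving input = -13 dB.

-13 dB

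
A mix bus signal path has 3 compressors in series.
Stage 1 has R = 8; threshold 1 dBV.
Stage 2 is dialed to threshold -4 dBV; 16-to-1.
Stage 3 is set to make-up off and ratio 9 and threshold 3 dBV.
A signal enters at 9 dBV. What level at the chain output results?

Stage 1: 8 dB above 1 dBV, reduced 8:1 to 1 dB above → 2 dBV.
Stage 2: overshoot 6 dB → 6/16 = 0.375 dB → -3.625 dBV.
Stage 3: below threshold (-3.625 ≤ 3); passes unchanged; output -3.625 dBV.

-3.625 dBV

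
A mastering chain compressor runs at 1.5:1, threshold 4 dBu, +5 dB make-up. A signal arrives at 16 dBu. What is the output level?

17 dBu

Overshoot: 16 − 4 = 12 dB.
1.5:1 compression reduces that to 12/1.5 = 8 dB over.
Output = 4 + 8 = 12 dBu; make-up adds 5 dB, giving 17 dBu.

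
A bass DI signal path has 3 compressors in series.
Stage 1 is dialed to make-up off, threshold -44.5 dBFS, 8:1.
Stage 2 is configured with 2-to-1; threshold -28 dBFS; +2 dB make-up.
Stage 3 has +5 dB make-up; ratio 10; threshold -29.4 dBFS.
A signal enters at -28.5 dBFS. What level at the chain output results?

-35.5 dBFS

Stage 1: 16 dB above -44.5 dBFS, reduced 8:1 to 2 dB above → -42.5 dBFS.
Stage 2: below threshold (-42.5 ≤ -28); passes unchanged; make-up brings it to -40.5 dBFS.
Stage 3: below threshold (-40.5 ≤ -29.4); passes unchanged; make-up brings it to -35.5 dBFS.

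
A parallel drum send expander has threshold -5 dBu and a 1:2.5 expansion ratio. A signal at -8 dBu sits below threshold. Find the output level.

Undershoot = (-5) − (-8) = 3 dB.
At 1:2.5, that expands to 7.5 dB under threshold.
Output = -5 − 7.5 = -12.5 dBu.

-12.5 dBu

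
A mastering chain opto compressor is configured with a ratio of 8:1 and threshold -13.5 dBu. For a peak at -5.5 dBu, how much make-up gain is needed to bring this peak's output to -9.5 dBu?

3 dB

Without make-up, output = threshold + overshoot/8 = -13.5 + 1 = -12.5 dBu.
Gap to target: 3 dB.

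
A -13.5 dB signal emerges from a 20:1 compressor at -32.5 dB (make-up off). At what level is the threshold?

-33.5 dB

Gain reduction = -13.5 − (-32.5) = 19 dB; output overshoot = GR / (R − 1) = 19 / 19 = 1 dB.
Threshold = output − output overshoot = -32.5 − 1 = -33.5 dB.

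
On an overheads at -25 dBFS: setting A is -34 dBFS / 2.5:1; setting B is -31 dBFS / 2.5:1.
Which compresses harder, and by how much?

A, by 1.8 dB

A: GR = 9 − 9/2.5 = 5.4 dB.
B: GR = 6 − 6/2.5 = 3.6 dB.
A applies 1.8 dB more gain reduction.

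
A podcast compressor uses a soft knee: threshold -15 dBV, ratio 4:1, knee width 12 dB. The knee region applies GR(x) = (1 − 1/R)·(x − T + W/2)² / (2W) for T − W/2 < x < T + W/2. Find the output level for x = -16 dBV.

x − T + W/2 = -16 − (-15) + 6 = 5.
GR = (1 − 1/4) × 5² / 24 = 0.75 × 25 / 24 = 0.78125 dB.
Output = -16 − 0.78125 = -16.78125 dBV.

-16.78125 dBV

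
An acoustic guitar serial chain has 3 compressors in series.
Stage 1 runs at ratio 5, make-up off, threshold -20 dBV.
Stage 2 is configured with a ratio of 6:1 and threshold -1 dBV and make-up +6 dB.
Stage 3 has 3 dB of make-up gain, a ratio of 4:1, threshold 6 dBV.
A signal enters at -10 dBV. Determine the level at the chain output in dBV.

Stage 1: -10 dBV is 10 dB over -20 dBV; at 5:1 that becomes 2 dB over, giving -18 dBV.
Stage 2: -18 dBV ≤ -1 dBV, so stage 2 doesn't engage; make-up brings it to -12 dBV.
Stage 3: -12 dBV is at or below the 6 dBV threshold — no compression; make-up brings it to -9 dBV.

-9 dBV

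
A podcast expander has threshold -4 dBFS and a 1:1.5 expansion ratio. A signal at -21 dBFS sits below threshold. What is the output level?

-29.5 dBFS

The input is 17 dB below the -4 dBFS threshold.
A 1:1.5 expander multiplies undershoot by 1.5: 17 × 1.5 = 25.5 dB below threshold.
Output = -4 − 25.5 = -29.5 dBFS.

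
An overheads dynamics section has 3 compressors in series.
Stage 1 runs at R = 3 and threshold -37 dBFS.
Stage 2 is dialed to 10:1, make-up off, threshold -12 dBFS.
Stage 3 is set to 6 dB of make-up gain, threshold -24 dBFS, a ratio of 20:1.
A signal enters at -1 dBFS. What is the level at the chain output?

Stage 1: overshoot 36 dB → 36/3 = 12 dB → -25 dBFS.
Stage 2: -25 dBFS is at or below the -12 dBFS threshold — no compression; output -25 dBFS.
Stage 3: below threshold (-25 ≤ -24); passes unchanged; make-up brings it to -19 dBFS.

-19 dBFS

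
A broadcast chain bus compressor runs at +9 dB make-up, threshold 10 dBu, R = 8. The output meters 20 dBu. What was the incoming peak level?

Before make-up, the level was 20 − 9 = 11 dBu.
That's 1 dB above the 10 dBu threshold.
Before 8:1 compression the overshoot was 1 × 8 = 8 dB, so input = 10 + 8 = 18 dBu.

18 dBu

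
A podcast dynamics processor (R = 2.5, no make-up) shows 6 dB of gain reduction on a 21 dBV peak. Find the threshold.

Let T be the threshold. Output overshoot = (input overshoot)/R, so 15 − T = (21 − T)/2.5.
2.5·(15 − T) = 21 − T → 1.5·T = 37.5 − 21 = 16.5.
T = 16.5/1.5 = 11 dBV.

11 dBV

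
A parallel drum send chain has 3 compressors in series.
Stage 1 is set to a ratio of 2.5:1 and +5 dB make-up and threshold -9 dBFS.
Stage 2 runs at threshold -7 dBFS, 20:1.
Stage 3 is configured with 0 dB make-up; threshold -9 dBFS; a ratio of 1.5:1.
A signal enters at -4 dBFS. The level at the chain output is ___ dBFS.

Stage 1: 5 dB above -9 dBFS, reduced 2.5:1 to 2 dB above → -7 dBFS; +5 dB make-up → -2 dBFS.
Stage 2: 5 dB above -7 dBFS, reduced 20:1 to 0.25 dB above → -6.75 dBFS.
Stage 3: -6.75 dBFS is 2.25 dB over -9 dBFS; at 1.5:1 that becomes 1.5 dB over, giving -7.5 dBFS.

-7.5 dBFS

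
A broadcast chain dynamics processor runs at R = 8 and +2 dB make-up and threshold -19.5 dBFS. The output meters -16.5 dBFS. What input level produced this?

-11.5 dBFS

Before make-up, the level was -16.5 − 2 = -18.5 dBFS.
Post-compression overshoot = -18.5 − (-19.5) = 1 dB.
Before 8:1 compression the overshoot was 1 × 8 = 8 dB, so input = -19.5 + 8 = -11.5 dBFS.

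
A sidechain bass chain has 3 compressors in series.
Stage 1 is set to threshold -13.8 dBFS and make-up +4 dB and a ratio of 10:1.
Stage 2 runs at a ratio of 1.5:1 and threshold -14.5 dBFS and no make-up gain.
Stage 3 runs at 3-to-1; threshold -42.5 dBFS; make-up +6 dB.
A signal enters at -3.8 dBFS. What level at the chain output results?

-25.9 dBFS

Stage 1: 10 dB above -13.8 dBFS, reduced 10:1 to 1 dB above → -12.8 dBFS; +4 dB make-up → -8.8 dBFS.
Stage 2: 5.7 dB above -14.5 dBFS, reduced 1.5:1 to 3.8 dB above → -10.7 dBFS.
Stage 3: 31.8 dB above -42.5 dBFS, reduced 3:1 to 10.6 dB above → -31.9 dBFS; +6 dB make-up → -25.9 dBFS.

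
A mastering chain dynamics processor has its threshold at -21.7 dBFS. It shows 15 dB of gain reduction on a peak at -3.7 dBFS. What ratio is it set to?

6:1

Input overshoot = -3.7 − (-21.7) = 18 dB.
Output overshoot = 18 − 15 = 3 dB.
Ratio = input overshoot / output overshoot = 18 / 3 = 6.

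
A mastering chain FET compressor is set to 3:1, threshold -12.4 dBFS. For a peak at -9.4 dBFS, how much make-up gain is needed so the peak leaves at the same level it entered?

Overshoot 3 dB → 3/3 = 1 dB after compression, so the compressed level is -12.4 + 1 = -11.4 dBFS.
Make-up = target − compressed = -9.4 − (-11.4) = 2 dB.

2 dB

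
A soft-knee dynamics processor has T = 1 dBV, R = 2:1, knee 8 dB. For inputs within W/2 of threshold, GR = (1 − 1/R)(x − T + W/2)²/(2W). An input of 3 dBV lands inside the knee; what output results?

x − T + W/2 = 3 − 1 + 4 = 6.
GR = (1 − 1/2) × 6² / 16 = 0.5 × 36 / 16 = 1.125 dB.
Output = 3 − 1.125 = 1.875 dBV.

1.875 dBV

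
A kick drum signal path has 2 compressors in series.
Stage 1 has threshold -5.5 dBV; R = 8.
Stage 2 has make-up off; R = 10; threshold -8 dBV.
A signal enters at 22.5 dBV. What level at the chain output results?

Stage 1: 28 dB above -5.5 dBV, reduced 8:1 to 3.5 dB above → -2 dBV.
Stage 2: overshoot 6 dB → 6/10 = 0.6 dB → -7.4 dBV.

-7.4 dBV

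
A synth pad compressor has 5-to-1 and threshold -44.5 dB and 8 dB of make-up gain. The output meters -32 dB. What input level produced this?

Remove make-up: -32 − 8 = -40 dB.
That's 4.5 dB above the -44.5 dB threshold.
Input overshoot = R × output overshoot = 22.5 dB → input = -44.5 + 22.5 = -22 dB.

-22 dB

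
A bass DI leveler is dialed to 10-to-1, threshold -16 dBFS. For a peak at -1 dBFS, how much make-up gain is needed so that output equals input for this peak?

13.5 dB

Overshoot 15 dB → 15/10 = 1.5 dB after compression, so the compressed level is -16 + 1.5 = -14.5 dBFS.
Make-up = target − compressed = -1 − (-14.5) = 13.5 dB.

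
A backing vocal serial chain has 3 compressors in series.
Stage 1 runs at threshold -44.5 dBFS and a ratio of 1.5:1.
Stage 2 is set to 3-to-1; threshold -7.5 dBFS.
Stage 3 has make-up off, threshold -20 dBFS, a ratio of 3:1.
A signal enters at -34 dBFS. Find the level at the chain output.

Stage 1: -34 dBFS is 10.5 dB over -44.5 dBFS; at 1.5:1 that becomes 7 dB over, giving -37.5 dBFS.
Stage 2: -37.5 dBFS ≤ -7.5 dBFS, so stage 2 doesn't engage; output -37.5 dBFS.
Stage 3: below threshold (-37.5 ≤ -20); passes unchanged; output -37.5 dBFS.

-37.5 dBFS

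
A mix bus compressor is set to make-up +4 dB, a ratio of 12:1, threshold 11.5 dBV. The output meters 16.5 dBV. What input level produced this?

Stripping the +4 dB make-up gives 12.5 dBV at the gain stage.
That's 1 dB above the 11.5 dBV threshold.
Undo the ratio: input overshoot = 1 × 12 = 12 dB, giving input = 23.5 dBV.

23.5 dBV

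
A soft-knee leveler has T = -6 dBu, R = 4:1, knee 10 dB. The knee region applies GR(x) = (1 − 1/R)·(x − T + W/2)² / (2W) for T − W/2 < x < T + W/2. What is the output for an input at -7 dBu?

-7.6 dBu

x − T + W/2 = -7 − (-6) + 5 = 4.
GR = (1 − 1/4) × 4² / 20 = 0.75 × 16 / 20 = 0.6 dB.
Output = -7 − 0.6 = -7.6 dBu.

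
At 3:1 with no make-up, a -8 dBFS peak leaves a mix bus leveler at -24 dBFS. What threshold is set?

Gain reduction = -8 − (-24) = 16 dB; output overshoot = GR / (R − 1) = 16 / 2 = 8 dB.
Threshold = output − output overshoot = -24 − 8 = -32 dBFS.

-32 dBFS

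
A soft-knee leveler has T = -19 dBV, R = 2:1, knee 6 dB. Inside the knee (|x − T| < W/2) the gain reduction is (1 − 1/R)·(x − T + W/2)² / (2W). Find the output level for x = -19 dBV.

x − T + W/2 = -19 − (-19) + 3 = 3.
GR = (1 − 1/2) × 3² / 12 = 0.5 × 9 / 12 = 0.375 dB.
Output = -19 − 0.375 = -19.375 dBV.

-19.375 dBV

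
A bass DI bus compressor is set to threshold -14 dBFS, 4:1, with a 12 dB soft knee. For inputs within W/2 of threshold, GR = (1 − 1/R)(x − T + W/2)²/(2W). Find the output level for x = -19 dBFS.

x − T + W/2 = -19 − (-14) + 6 = 1.
GR = (1 − 1/4) × 1² / 24 = 0.75 × 1 / 24 = 0.03125 dB.
Output = -19 − 0.03125 = -19.03125 dBFS.

-19.03125 dBFS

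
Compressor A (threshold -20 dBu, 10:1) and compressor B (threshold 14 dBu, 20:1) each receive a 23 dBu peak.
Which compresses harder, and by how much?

A: overshoot 43 dB → output overshoot 4.3 dB → GR 38.7 dB.
B: overshoot 9 dB → output overshoot 0.45 dB → GR 8.55 dB.
A applies 30.15 dB more gain reduction.

A, by 30.15 dB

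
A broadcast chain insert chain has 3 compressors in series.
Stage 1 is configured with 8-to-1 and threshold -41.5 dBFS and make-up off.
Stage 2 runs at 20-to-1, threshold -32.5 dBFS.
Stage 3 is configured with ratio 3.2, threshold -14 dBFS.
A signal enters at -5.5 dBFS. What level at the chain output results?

-37 dBFS

Stage 1: 36 dB above -41.5 dBFS, reduced 8:1 to 4.5 dB above → -37 dBFS.
Stage 2: -37 dBFS ≤ -32.5 dBFS, so stage 2 doesn't engage; output -37 dBFS.
Stage 3: -37 dBFS is at or below the -14 dBFS threshold — no compression; output -37 dBFS.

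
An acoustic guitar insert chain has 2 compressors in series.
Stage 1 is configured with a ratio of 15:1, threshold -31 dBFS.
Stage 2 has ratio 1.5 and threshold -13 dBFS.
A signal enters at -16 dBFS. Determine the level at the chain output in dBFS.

Stage 1: -16 dBFS is 15 dB over -31 dBFS; at 15:1 that becomes 1 dB over, giving -30 dBFS.
Stage 2: -30 dBFS ≤ -13 dBFS, so stage 2 doesn't engage; output -30 dBFS.

-30 dBFS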